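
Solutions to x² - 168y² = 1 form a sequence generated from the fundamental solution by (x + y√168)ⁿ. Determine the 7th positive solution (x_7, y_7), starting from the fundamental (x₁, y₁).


Step 1: Find the fundamental solution (x₁, y₁) of x² - 168y² = 1.
  Expand √168 as a continued fraction. a₀ = ⌊√168⌋ = 12; iterate m_{k+1} = d_k·a_k − m_k, d_{k+1} = (168 − m_{k+1}²)/d_k, a_{k+1} = ⌊(a₀ + m_{k+1})/d_{k+1}⌋ (starting m₀ = 0, d₀ = 1), with convergents p_k = a_k·p_{k-1} + p_{k-2}, q_k = a_k·q_{k-1} + q_{k-2} (p₋₁ = 1, q₋₁ = 0):
  k = 0: a₀ = 12; p₀/q₀ = 12/1; p₀² − 168·q₀² = 144 − 168 = -24.
  k = 1: m = 12, d = 24, a = ⌊(12 + 12)/24⌋ = 1; p/q = (1·12 + 1)/(1·1 + 0) = 13/1; p² − 168·q² = 169 − 168 = 1.
  The first convergent with p² − 168·q² = 1 gives the fundamental solution (x₁, y₁) = (13, 1).
Step 2: Apply the recurrence (x_{n+1}, y_{n+1}) = (x₁x_n + 168y₁y_n, x₁y_n + y₁x_n) repeatedly.
  From (x_1, y_1) = (13, 1): x_2 = 13·13 + 168·1·1 = 337; y_2 = 13·1 + 1·13 = 26.
  From (x_2, y_2) = (337, 26): x_3 = 13·337 + 168·1·26 = 8749; y_3 = 13·26 + 1·337 = 675.
  From (x_3, y_3) = (8749, 675): x_4 = 13·8749 + 168·1·675 = 227137; y_4 = 13·675 + 1·8749 = 17524.
  From (x_4, y_4) = (227137, 17524): x_5 = 13·227137 + 168·1·17524 = 5896813; y_5 = 13·17524 + 1·227137 = 454949.
  From (x_5, y_5) = (5896813, 454949): x_6 = 13·5896813 + 168·1·454949 = 153090001; y_6 = 13·454949 + 1·5896813 = 11811150.
  From (x_6, y_6) = (153090001, 11811150): x_7 = 13·153090001 + 168·1·11811150 = 3974443213; y_7 = 13·11811150 + 1·153090001 = 306634951.
Step 3: Verify x_7² - 168·y_7² = 15796198853361763369 - 15796198853361763368 = 1 (should be 1). ✓

(x_1, y_1) = (13, 1); (x_7, y_7) = (3974443213, 306634951).


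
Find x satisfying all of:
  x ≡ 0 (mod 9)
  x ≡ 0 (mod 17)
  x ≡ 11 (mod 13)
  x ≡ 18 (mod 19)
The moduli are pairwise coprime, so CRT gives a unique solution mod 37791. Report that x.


Product of moduli M = 9 · 17 · 13 · 19 = 37791.
Merge one congruence at a time:
  Start: x ≡ 0 (mod 9).
  Combine with x ≡ 0 (mod 17); new modulus lcm = 153.
    Write x = 0 + 9·t and substitute into x ≡ 0 (mod 17): 9·t ≡ 0 − 0 = 0 (mod 17).
    The inverse of 9 mod 17 is 2 (since 9·2 = 18 = 1·17 + 1), so t ≡ 2·0 = 0 ≡ 0 (mod 17).
    Then x = 0 + 9·0 = 0, valid modulo lcm(9, 17) = 153: x ≡ 0 (mod 153).
  Combine with x ≡ 11 (mod 13); new modulus lcm = 1989.
    Write x = 0 + 153·t and substitute into x ≡ 11 (mod 13): 153·t ≡ 11 − 0 = 11 (mod 13).
    Reduce coefficients mod 13: 10·t ≡ 11 (mod 13).
    The inverse of 10 mod 13 is 4 (since 10·4 = 40 = 3·13 + 1), so t ≡ 4·11 = 44 ≡ 5 (mod 13).
    Then x = 0 + 153·5 = 765, valid modulo lcm(153, 13) = 1989: x ≡ 765 (mod 1989).
  Combine with x ≡ 18 (mod 19); new modulus lcm = 37791.
    Write x = 765 + 1989·t and substitute into x ≡ 18 (mod 19): 1989·t ≡ 18 − 765 = -747 (mod 19).
    Reduce coefficients mod 19: 13·t ≡ 13 (mod 19).
    The inverse of 13 mod 19 is 3 (since 13·3 = 39 = 2·19 + 1), so t ≡ 3·13 = 39 ≡ 1 (mod 19).
    Then x = 765 + 1989·1 = 2754, valid modulo lcm(1989, 19) = 37791: x ≡ 2754 (mod 37791).
Verify against each original: 2754 mod 9 = 0, 2754 mod 17 = 0, 2754 mod 13 = 11, 2754 mod 19 = 18.

x ≡ 2754 (mod 37791).


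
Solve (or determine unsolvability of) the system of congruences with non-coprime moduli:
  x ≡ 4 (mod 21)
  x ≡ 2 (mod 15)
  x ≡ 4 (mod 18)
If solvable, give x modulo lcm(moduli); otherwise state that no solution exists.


Moduli 21, 15, 18 are not pairwise coprime, so CRT works modulo lcm(m_i) when all pairwise compatibility conditions hold.
Pairwise compatibility: gcd(m_i, m_j) must divide a_i - a_j for every pair.
Merge one congruence at a time:
  Start: x ≡ 4 (mod 21).
  Combine with x ≡ 2 (mod 15): gcd(21, 15) = 3, and 2 - 4 = -2 is NOT divisible by 3.
    ⇒ system is inconsistent (no integer solution).

No solution (the system is inconsistent).


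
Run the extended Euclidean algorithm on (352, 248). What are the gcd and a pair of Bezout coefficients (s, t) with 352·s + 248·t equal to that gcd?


Euclidean algorithm on (352, 248) — divide until remainder is 0:
  352 = 1 · 248 + 104
  248 = 2 · 104 + 40
  104 = 2 · 40 + 24
  40 = 1 · 24 + 16
  24 = 1 · 16 + 8
  16 = 2 · 8 + 0
gcd(352, 248) = 8.
Track Bezout coefficients alongside the remainders: start with r₀ = 352 = a·1 + b·0 (s = 1, t = 0) and r₁ = 248 = a·0 + b·1 (s = 0, t = 1); each new remainder r_{k+1} = r_{k-1} − q_k·r_k inherits s_{k+1} = s_{k-1} − q_k·s_k, t_{k+1} = t_{k-1} − q_k·t_k, so r_k = a·s_k + b·t_k at every step:
  q = 1: r = 104, s = 1 − 1·0 = 1, t = 0 − 1·1 = -1  (check: 352·1 + 248·(-1) = 104)
  q = 2: r = 40, s = 0 − 2·1 = -2, t = 1 − 2·(-1) = 3  (check: 352·(-2) + 248·3 = 40)
  q = 2: r = 24, s = 1 − 2·(-2) = 5, t = -1 − 2·3 = -7  (check: 352·5 + 248·(-7) = 24)
  q = 1: r = 16, s = -2 − 1·5 = -7, t = 3 − 1·(-7) = 10  (check: 352·(-7) + 248·10 = 16)
  q = 1: r = 8, s = 5 − 1·(-7) = 12, t = -7 − 1·10 = -17  (check: 352·12 + 248·(-17) = 8)
The row with r = 8 (the gcd) gives the Bezout coefficients s = 12, t = -17.
Result: 352 · (12) + 248 · (-17) = 8.

gcd(352, 248) = 8; s = 12, t = -17 (check: 352·12 + 248·(-17) = 8).


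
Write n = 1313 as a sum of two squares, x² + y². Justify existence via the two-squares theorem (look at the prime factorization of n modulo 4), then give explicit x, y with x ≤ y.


Step 1: Factor n = 1313 = 13 · 101.
Step 2: Check the mod-4 condition on each prime factor: 13 ≡ 1 (mod 4), exponent 1; 101 ≡ 1 (mod 4), exponent 1.
All primes ≡ 3 (mod 4) appear to even exponent (or don't appear), so by the two-squares theorem n IS expressible as a sum of two squares.
Step 3: Build a representation. Here n = 13 · 101 is a product of primes ≡ 1 (mod 4). Each prime p ≡ 1 (mod 4) is itself a sum of two squares; find a² by testing p − a² for a perfect square:
  13: 13 − 1² = 12, 13 − 2² = 9 = 3² ⇒ 13 = 2² + 3².
  101: 101 − 1² = 100 = 10² ⇒ 101 = 1² + 10².
  Combine using the Brahmagupta–Fibonacci identity (a² + b²)(c² + d²) = (ac − bd)² + (ad + bc)² = (ac + bd)² + (ad − bc)²:
  13 · 101 = 1313: from (2² + 3²)(1² + 10²), take (2·1 − 3·10, 2·10 + 3·1) = (2 − 30, 20 + 3) = (-28, 23); dropping signs (only squares matter) gives (28, 23); check 28² + 23² = 784 + 529 = 1313 ✓.
Step 4: Order so x ≤ y and verify: 23² + 28² = 529 + 784 = 1313 = n. ✓

n = 1313 = 23² + 28² (one valid representation with x ≤ y).


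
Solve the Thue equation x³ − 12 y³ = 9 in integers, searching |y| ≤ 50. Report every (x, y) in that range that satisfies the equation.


The equation is x³ - 12y³ = 9. For fixed y, x³ = 12·y³ + 9, so a solution requires the RHS to be a perfect cube.
Strategy: iterate y from -50 to 50, compute RHS = 12·y³ + 9, and check whether it is a (positive or negative) perfect cube.
Check small values of y:
  y = 0: RHS = 9 is not a perfect cube.
  y = 1: RHS = 21 is not a perfect cube.
  y = -1: RHS = -3 is not a perfect cube.
  y = 2: RHS = 105 is not a perfect cube.
  y = -2: RHS = -87 is not a perfect cube.
  y = 3: RHS = 333 is not a perfect cube.
  y = -3: RHS = -315 is not a perfect cube.
Continuing the search up to |y| = 50 finds no solutions either.
No (x, y) in the scanned range satisfies the equation.

No integer solutions with |y| ≤ 50.


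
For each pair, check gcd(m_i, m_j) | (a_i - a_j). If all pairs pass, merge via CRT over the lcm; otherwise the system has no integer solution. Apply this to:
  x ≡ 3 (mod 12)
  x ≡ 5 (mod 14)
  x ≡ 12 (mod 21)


Moduli 12, 14, 21 are not pairwise coprime, so CRT works modulo lcm(m_i) when all pairwise compatibility conditions hold.
Pairwise compatibility: gcd(m_i, m_j) must divide a_i - a_j for every pair.
Merge one congruence at a time:
  Start: x ≡ 3 (mod 12).
  Combine with x ≡ 5 (mod 14): gcd(12, 14) = 2; 5 - 3 = 2, which IS divisible by 2, so compatible.
    Write x = 3 + 12·t and substitute into x ≡ 5 (mod 14): 12·t ≡ 5 − 3 = 2 (mod 14).
    Divide the congruence (and modulus) by g = 2: 6·t ≡ 1 (mod 7).
    The inverse of 6 mod 7 is 6 (since 6·6 = 36 = 5·7 + 1), so t ≡ 6·1 = 6 ≡ 6 (mod 7).
    Then x = 3 + 12·6 = 75, valid modulo lcm(12, 14) = 84: x ≡ 75 (mod 84).
  Combine with x ≡ 12 (mod 21): gcd(84, 21) = 21; 12 - 75 = -63, which IS divisible by 21, so compatible.
    Write x = 75 + 84·t and substitute into x ≡ 12 (mod 21): 84·t ≡ 12 − 75 = -63 (mod 21).
    Divide the congruence (and modulus) by g = 21: 4·t ≡ -3 (mod 1).
    Modulo 1 every t works; take t = 0.
    Then x = 75 + 84·0 = 75, valid modulo lcm(84, 21) = 84: x ≡ 75 (mod 84).
Verify: 75 mod 12 = 3, 75 mod 14 = 5, 75 mod 21 = 12.

x ≡ 75 (mod 84).


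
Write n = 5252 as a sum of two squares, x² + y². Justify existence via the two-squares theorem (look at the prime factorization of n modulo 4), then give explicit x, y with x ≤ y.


Step 1: Factor n = 5252 = 2^2 · 13 · 101.
Step 2: Check the mod-4 condition on each prime factor: 2 = 2 (special); 13 ≡ 1 (mod 4), exponent 1; 101 ≡ 1 (mod 4), exponent 1.
All primes ≡ 3 (mod 4) appear to even exponent (or don't appear), so by the two-squares theorem n IS expressible as a sum of two squares.
Step 3: Build a representation. Group n = k² · m with k = 2 and m = 13 · 101 = 1313 (a product of primes ≡ 1 (mod 4)); a representation of m scales to one of n via (k·x)² + (k·y)² = k²(x² + y²). Each prime p ≡ 1 (mod 4) is itself a sum of two squares; find a² by testing p − a² for a perfect square:
  13: 13 − 1² = 12, 13 − 2² = 9 = 3² ⇒ 13 = 2² + 3².
  101: 101 − 1² = 100 = 10² ⇒ 101 = 1² + 10².
  Combine using the Brahmagupta–Fibonacci identity (a² + b²)(c² + d²) = (ac − bd)² + (ad + bc)² = (ac + bd)² + (ad − bc)²:
  13 · 101 = 1313: from (2² + 3²)(1² + 10²), take (2·1 − 3·10, 2·10 + 3·1) = (2 − 30, 20 + 3) = (-28, 23); dropping signs (only squares matter) gives (28, 23); check 28² + 23² = 784 + 529 = 1313 ✓.
  Scale by k = 2: (2·28, 2·23) = (56, 46).
Step 4: Order so x ≤ y and verify: 46² + 56² = 2116 + 3136 = 5252 = n. ✓

n = 5252 = 46² + 56² (one valid representation with x ≤ y).


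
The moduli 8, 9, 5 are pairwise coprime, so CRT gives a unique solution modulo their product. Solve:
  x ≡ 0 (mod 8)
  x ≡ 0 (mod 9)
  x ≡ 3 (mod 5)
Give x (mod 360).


Moduli 8, 9, 5 are pairwise coprime; by CRT there is a unique solution modulo M = 8 · 9 · 5 = 360.
Solve pairwise, accumulating the modulus:
  Start with x ≡ 0 (mod 8).
  Combine with x ≡ 0 (mod 9): since gcd(8, 9) = 1, we get a unique residue mod 72.
    Write x = 0 + 8·t and substitute into x ≡ 0 (mod 9): 8·t ≡ 0 − 0 = 0 (mod 9).
    The inverse of 8 mod 9 is 8 (since 8·8 = 64 = 7·9 + 1), so t ≡ 8·0 = 0 ≡ 0 (mod 9).
    Then x = 0 + 8·0 = 0, valid modulo lcm(8, 9) = 72: x ≡ 0 (mod 72).
  Combine with x ≡ 3 (mod 5): since gcd(72, 5) = 1, we get a unique residue mod 360.
    Write x = 0 + 72·t and substitute into x ≡ 3 (mod 5): 72·t ≡ 3 − 0 = 3 (mod 5).
    Reduce coefficients mod 5: 2·t ≡ 3 (mod 5).
    The inverse of 2 mod 5 is 3 (since 2·3 = 6 = 1·5 + 1), so t ≡ 3·3 = 9 ≡ 4 (mod 5).
    Then x = 0 + 72·4 = 288, valid modulo lcm(72, 5) = 360: x ≡ 288 (mod 360).
Verify: 288 mod 8 = 0 ✓, 288 mod 9 = 0 ✓, 288 mod 5 = 3 ✓.

x ≡ 288 (mod 360).


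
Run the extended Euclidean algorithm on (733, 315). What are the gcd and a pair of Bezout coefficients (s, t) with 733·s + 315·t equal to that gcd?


Euclidean algorithm on (733, 315) — divide until remainder is 0:
  733 = 2 · 315 + 103
  315 = 3 · 103 + 6
  103 = 17 · 6 + 1
  6 = 6 · 1 + 0
gcd(733, 315) = 1.
Track Bezout coefficients alongside the remainders: start with r₀ = 733 = a·1 + b·0 (s = 1, t = 0) and r₁ = 315 = a·0 + b·1 (s = 0, t = 1); each new remainder r_{k+1} = r_{k-1} − q_k·r_k inherits s_{k+1} = s_{k-1} − q_k·s_k, t_{k+1} = t_{k-1} − q_k·t_k, so r_k = a·s_k + b·t_k at every step:
  q = 2: r = 103, s = 1 − 2·0 = 1, t = 0 − 2·1 = -2  (check: 733·1 + 315·(-2) = 103)
  q = 3: r = 6, s = 0 − 3·1 = -3, t = 1 − 3·(-2) = 7  (check: 733·(-3) + 315·7 = 6)
  q = 17: r = 1, s = 1 − 17·(-3) = 52, t = -2 − 17·7 = -121  (check: 733·52 + 315·(-121) = 1)
The row with r = 1 (the gcd) gives the Bezout coefficients s = 52, t = -121.
Result: 733 · (52) + 315 · (-121) = 1.

gcd(733, 315) = 1; s = 52, t = -121 (check: 733·52 + 315·(-121) = 1).


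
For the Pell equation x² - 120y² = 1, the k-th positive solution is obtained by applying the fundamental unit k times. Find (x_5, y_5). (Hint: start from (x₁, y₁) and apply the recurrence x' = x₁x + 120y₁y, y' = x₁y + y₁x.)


Step 1: Find the fundamental solution (x₁, y₁) of x² - 120y² = 1.
  Expand √120 as a continued fraction. a₀ = ⌊√120⌋ = 10; iterate m_{k+1} = d_k·a_k − m_k, d_{k+1} = (120 − m_{k+1}²)/d_k, a_{k+1} = ⌊(a₀ + m_{k+1})/d_{k+1}⌋ (starting m₀ = 0, d₀ = 1), with convergents p_k = a_k·p_{k-1} + p_{k-2}, q_k = a_k·q_{k-1} + q_{k-2} (p₋₁ = 1, q₋₁ = 0):
  k = 0: a₀ = 10; p₀/q₀ = 10/1; p₀² − 120·q₀² = 100 − 120 = -20.
  k = 1: m = 10, d = 20, a = ⌊(10 + 10)/20⌋ = 1; p/q = (1·10 + 1)/(1·1 + 0) = 11/1; p² − 120·q² = 121 − 120 = 1.
  The first convergent with p² − 120·q² = 1 gives the fundamental solution (x₁, y₁) = (11, 1).
Step 2: Apply the recurrence (x_{n+1}, y_{n+1}) = (x₁x_n + 120y₁y_n, x₁y_n + y₁x_n) repeatedly.
  From (x_1, y_1) = (11, 1): x_2 = 11·11 + 120·1·1 = 241; y_2 = 11·1 + 1·11 = 22.
  From (x_2, y_2) = (241, 22): x_3 = 11·241 + 120·1·22 = 5291; y_3 = 11·22 + 1·241 = 483.
  From (x_3, y_3) = (5291, 483): x_4 = 11·5291 + 120·1·483 = 116161; y_4 = 11·483 + 1·5291 = 10604.
  From (x_4, y_4) = (116161, 10604): x_5 = 11·116161 + 120·1·10604 = 2550251; y_5 = 11·10604 + 1·116161 = 232805.
Step 3: Verify x_5² - 120·y_5² = 6503780163001 - 6503780163000 = 1 (should be 1). ✓

(x_1, y_1) = (11, 1); (x_5, y_5) = (2550251, 232805).


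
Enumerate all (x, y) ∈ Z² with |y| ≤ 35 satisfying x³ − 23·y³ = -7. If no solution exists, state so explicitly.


The equation is x³ - 23y³ = -7. For fixed y, x³ = 23·y³ − 7, so a solution requires the RHS to be a perfect cube.
Strategy: iterate y from -35 to 35, compute RHS = 23·y³ − 7, and check whether it is a (positive or negative) perfect cube.
Check small values of y:
  y = 0: RHS = -7 is not a perfect cube.
  y = 1: RHS = 16 is not a perfect cube.
  y = -1: RHS = -30 is not a perfect cube.
  y = 2: RHS = 177 is not a perfect cube.
  y = -2: RHS = -191 is not a perfect cube.
  y = 3: RHS = 614 is not a perfect cube.
  y = -3: RHS = -628 is not a perfect cube.
Continuing the search up to |y| = 35 finds no solutions either.
No (x, y) in the scanned range satisfies the equation.

No integer solutions with |y| ≤ 35.


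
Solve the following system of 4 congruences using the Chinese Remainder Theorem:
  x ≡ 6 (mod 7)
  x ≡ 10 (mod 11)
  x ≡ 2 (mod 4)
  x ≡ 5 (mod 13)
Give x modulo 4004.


Product of moduli M = 7 · 11 · 4 · 13 = 4004.
Merge one congruence at a time:
  Start: x ≡ 6 (mod 7).
  Combine with x ≡ 10 (mod 11); new modulus lcm = 77.
    Write x = 6 + 7·t and substitute into x ≡ 10 (mod 11): 7·t ≡ 10 − 6 = 4 (mod 11).
    The inverse of 7 mod 11 is 8 (since 7·8 = 56 = 5·11 + 1), so t ≡ 8·4 = 32 ≡ 10 (mod 11).
    Then x = 6 + 7·10 = 76, valid modulo lcm(7, 11) = 77: x ≡ 76 (mod 77).
  Combine with x ≡ 2 (mod 4); new modulus lcm = 308.
    Write x = 76 + 77·t and substitute into x ≡ 2 (mod 4): 77·t ≡ 2 − 76 = -74 (mod 4).
    Reduce coefficients mod 4: 1·t ≡ 2 (mod 4).
    So t ≡ 2 (mod 4).
    Then x = 76 + 77·2 = 230, valid modulo lcm(77, 4) = 308: x ≡ 230 (mod 308).
  Combine with x ≡ 5 (mod 13); new modulus lcm = 4004.
    Write x = 230 + 308·t and substitute into x ≡ 5 (mod 13): 308·t ≡ 5 − 230 = -225 (mod 13).
    Reduce coefficients mod 13: 9·t ≡ 9 (mod 13).
    The inverse of 9 mod 13 is 3 (since 9·3 = 27 = 2·13 + 1), so t ≡ 3·9 = 27 ≡ 1 (mod 13).
    Then x = 230 + 308·1 = 538, valid modulo lcm(308, 13) = 4004: x ≡ 538 (mod 4004).
Verify against each original: 538 mod 7 = 6, 538 mod 11 = 10, 538 mod 4 = 2, 538 mod 13 = 5.

x ≡ 538 (mod 4004).


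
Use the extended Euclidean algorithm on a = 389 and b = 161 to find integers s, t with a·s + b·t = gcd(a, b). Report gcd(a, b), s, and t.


Euclidean algorithm on (389, 161) — divide until remainder is 0:
  389 = 2 · 161 + 67
  161 = 2 · 67 + 27
  67 = 2 · 27 + 13
  27 = 2 · 13 + 1
  13 = 13 · 1 + 0
gcd(389, 161) = 1.
Track Bezout coefficients alongside the remainders: start with r₀ = 389 = a·1 + b·0 (s = 1, t = 0) and r₁ = 161 = a·0 + b·1 (s = 0, t = 1); each new remainder r_{k+1} = r_{k-1} − q_k·r_k inherits s_{k+1} = s_{k-1} − q_k·s_k, t_{k+1} = t_{k-1} − q_k·t_k, so r_k = a·s_k + b·t_k at every step:
  q = 2: r = 67, s = 1 − 2·0 = 1, t = 0 − 2·1 = -2  (check: 389·1 + 161·(-2) = 67)
  q = 2: r = 27, s = 0 − 2·1 = -2, t = 1 − 2·(-2) = 5  (check: 389·(-2) + 161·5 = 27)
  q = 2: r = 13, s = 1 − 2·(-2) = 5, t = -2 − 2·5 = -12  (check: 389·5 + 161·(-12) = 13)
  q = 2: r = 1, s = -2 − 2·5 = -12, t = 5 − 2·(-12) = 29  (check: 389·(-12) + 161·29 = 1)
The row with r = 1 (the gcd) gives the Bezout coefficients s = -12, t = 29.
Result: 389 · (-12) + 161 · (29) = 1.

gcd(389, 161) = 1; s = -12, t = 29 (check: 389·(-12) + 161·29 = 1).


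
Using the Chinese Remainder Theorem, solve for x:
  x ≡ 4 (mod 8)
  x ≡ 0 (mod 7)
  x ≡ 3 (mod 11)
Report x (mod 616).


Moduli 8, 7, 11 are pairwise coprime; by CRT there is a unique solution modulo M = 8 · 7 · 11 = 616.
Solve pairwise, accumulating the modulus:
  Start with x ≡ 4 (mod 8).
  Combine with x ≡ 0 (mod 7): since gcd(8, 7) = 1, we get a unique residue mod 56.
    Write x = 4 + 8·t and substitute into x ≡ 0 (mod 7): 8·t ≡ 0 − 4 = -4 (mod 7).
    Reduce coefficients mod 7: 1·t ≡ 3 (mod 7).
    So t ≡ 3 (mod 7).
    Then x = 4 + 8·3 = 28, valid modulo lcm(8, 7) = 56: x ≡ 28 (mod 56).
  Combine with x ≡ 3 (mod 11): since gcd(56, 11) = 1, we get a unique residue mod 616.
    Write x = 28 + 56·t and substitute into x ≡ 3 (mod 11): 56·t ≡ 3 − 28 = -25 (mod 11).
    Reduce coefficients mod 11: 1·t ≡ 8 (mod 11).
    So t ≡ 8 (mod 11).
    Then x = 28 + 56·8 = 476, valid modulo lcm(56, 11) = 616: x ≡ 476 (mod 616).
Verify: 476 mod 8 = 4 ✓, 476 mod 7 = 0 ✓, 476 mod 11 = 3 ✓.

x ≡ 476 (mod 616).


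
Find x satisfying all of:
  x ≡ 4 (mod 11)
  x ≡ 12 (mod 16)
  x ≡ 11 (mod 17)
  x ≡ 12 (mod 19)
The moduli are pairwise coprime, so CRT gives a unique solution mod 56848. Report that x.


Product of moduli M = 11 · 16 · 17 · 19 = 56848.
Merge one congruence at a time:
  Start: x ≡ 4 (mod 11).
  Combine with x ≡ 12 (mod 16); new modulus lcm = 176.
    Write x = 4 + 11·t and substitute into x ≡ 12 (mod 16): 11·t ≡ 12 − 4 = 8 (mod 16).
    The inverse of 11 mod 16 is 3 (since 11·3 = 33 = 2·16 + 1), so t ≡ 3·8 = 24 ≡ 8 (mod 16).
    Then x = 4 + 11·8 = 92, valid modulo lcm(11, 16) = 176: x ≡ 92 (mod 176).
  Combine with x ≡ 11 (mod 17); new modulus lcm = 2992.
    Write x = 92 + 176·t and substitute into x ≡ 11 (mod 17): 176·t ≡ 11 − 92 = -81 (mod 17).
    Reduce coefficients mod 17: 6·t ≡ 4 (mod 17).
    The inverse of 6 mod 17 is 3 (since 6·3 = 18 = 1·17 + 1), so t ≡ 3·4 = 12 ≡ 12 (mod 17).
    Then x = 92 + 176·12 = 2204, valid modulo lcm(176, 17) = 2992: x ≡ 2204 (mod 2992).
  Combine with x ≡ 12 (mod 19); new modulus lcm = 56848.
    Write x = 2204 + 2992·t and substitute into x ≡ 12 (mod 19): 2992·t ≡ 12 − 2204 = -2192 (mod 19).
    Reduce coefficients mod 19: 9·t ≡ 12 (mod 19).
    The inverse of 9 mod 19 is 17 (since 9·17 = 153 = 8·19 + 1), so t ≡ 17·12 = 204 ≡ 14 (mod 19).
    Then x = 2204 + 2992·14 = 44092, valid modulo lcm(2992, 19) = 56848: x ≡ 44092 (mod 56848).
Verify against each original: 44092 mod 11 = 4, 44092 mod 16 = 12, 44092 mod 17 = 11, 44092 mod 19 = 12.

x ≡ 44092 (mod 56848).


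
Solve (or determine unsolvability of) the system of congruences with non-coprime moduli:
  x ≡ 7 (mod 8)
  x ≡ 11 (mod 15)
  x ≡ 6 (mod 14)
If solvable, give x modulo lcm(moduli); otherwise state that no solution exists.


Moduli 8, 15, 14 are not pairwise coprime, so CRT works modulo lcm(m_i) when all pairwise compatibility conditions hold.
Pairwise compatibility: gcd(m_i, m_j) must divide a_i - a_j for every pair.
Merge one congruence at a time:
  Start: x ≡ 7 (mod 8).
  Combine with x ≡ 11 (mod 15): gcd(8, 15) = 1; 11 - 7 = 4, which IS divisible by 1, so compatible.
    Write x = 7 + 8·t and substitute into x ≡ 11 (mod 15): 8·t ≡ 11 − 7 = 4 (mod 15).
    The inverse of 8 mod 15 is 2 (since 8·2 = 16 = 1·15 + 1), so t ≡ 2·4 = 8 ≡ 8 (mod 15).
    Then x = 7 + 8·8 = 71, valid modulo lcm(8, 15) = 120: x ≡ 71 (mod 120).
  Combine with x ≡ 6 (mod 14): gcd(120, 14) = 2, and 6 - 71 = -65 is NOT divisible by 2.
    ⇒ system is inconsistent (no integer solution).

No solution (the system is inconsistent).


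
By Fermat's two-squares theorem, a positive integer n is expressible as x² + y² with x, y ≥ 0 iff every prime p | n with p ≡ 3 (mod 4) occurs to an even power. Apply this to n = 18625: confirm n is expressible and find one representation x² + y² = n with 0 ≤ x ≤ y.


Step 1: Factor n = 18625 = 5^3 · 149.
Step 2: Check the mod-4 condition on each prime factor: 5 ≡ 1 (mod 4), exponent 3; 149 ≡ 1 (mod 4), exponent 1.
All primes ≡ 3 (mod 4) appear to even exponent (or don't appear), so by the two-squares theorem n IS expressible as a sum of two squares.
Step 3: Build a representation. Group n = k² · m with k = 5 and m = 5 · 149 = 745 (a product of primes ≡ 1 (mod 4)); a representation of m scales to one of n via (k·x)² + (k·y)² = k²(x² + y²). Each prime p ≡ 1 (mod 4) is itself a sum of two squares; find a² by testing p − a² for a perfect square:
  5: 5 − 1² = 4 = 2² ⇒ 5 = 1² + 2².
  149: 149 − 1² = 148, 149 − 2² = 145, 149 − 3² = 140, 149 − 4² = 133, 149 − 5² = 124, 149 − 6² = 113, 149 − 7² = 100 = 10² ⇒ 149 = 7² + 10².
  Combine using the Brahmagupta–Fibonacci identity (a² + b²)(c² + d²) = (ac − bd)² + (ad + bc)² = (ac + bd)² + (ad − bc)²:
  5 · 149 = 745: from (1² + 2²)(7² + 10²), take (1·7 − 2·10, 1·10 + 2·7) = (7 − 20, 10 + 14) = (-13, 24); dropping signs (only squares matter) gives (13, 24); check 13² + 24² = 169 + 576 = 745 ✓.
  Scale by k = 5: (5·13, 5·24) = (65, 120).
Step 4: Order so x ≤ y and verify: 65² + 120² = 4225 + 14400 = 18625 = n. ✓

n = 18625 = 65² + 120² (one valid representation with x ≤ y).


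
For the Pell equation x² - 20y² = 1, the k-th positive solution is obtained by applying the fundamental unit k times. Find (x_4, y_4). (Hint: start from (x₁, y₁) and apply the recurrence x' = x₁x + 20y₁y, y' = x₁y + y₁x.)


Step 1: Find the fundamental solution (x₁, y₁) of x² - 20y² = 1.
  Expand √20 as a continued fraction. a₀ = ⌊√20⌋ = 4; iterate m_{k+1} = d_k·a_k − m_k, d_{k+1} = (20 − m_{k+1}²)/d_k, a_{k+1} = ⌊(a₀ + m_{k+1})/d_{k+1}⌋ (starting m₀ = 0, d₀ = 1), with convergents p_k = a_k·p_{k-1} + p_{k-2}, q_k = a_k·q_{k-1} + q_{k-2} (p₋₁ = 1, q₋₁ = 0):
  k = 0: a₀ = 4; p₀/q₀ = 4/1; p₀² − 20·q₀² = 16 − 20 = -4.
  k = 1: m = 4, d = 4, a = ⌊(4 + 4)/4⌋ = 2; p/q = (2·4 + 1)/(2·1 + 0) = 9/2; p² − 20·q² = 81 − 80 = 1.
  The first convergent with p² − 20·q² = 1 gives the fundamental solution (x₁, y₁) = (9, 2).
Step 2: Apply the recurrence (x_{n+1}, y_{n+1}) = (x₁x_n + 20y₁y_n, x₁y_n + y₁x_n) repeatedly.
  From (x_1, y_1) = (9, 2): x_2 = 9·9 + 20·2·2 = 161; y_2 = 9·2 + 2·9 = 36.
  From (x_2, y_2) = (161, 36): x_3 = 9·161 + 20·2·36 = 2889; y_3 = 9·36 + 2·161 = 646.
  From (x_3, y_3) = (2889, 646): x_4 = 9·2889 + 20·2·646 = 51841; y_4 = 9·646 + 2·2889 = 11592.
Step 3: Verify x_4² - 20·y_4² = 2687489281 - 2687489280 = 1 (should be 1). ✓

(x_1, y_1) = (9, 2); (x_4, y_4) = (51841, 11592).


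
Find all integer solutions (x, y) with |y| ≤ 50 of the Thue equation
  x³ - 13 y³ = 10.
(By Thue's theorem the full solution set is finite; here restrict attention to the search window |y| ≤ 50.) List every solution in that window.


The equation is x³ - 13y³ = 10. For fixed y, x³ = 13·y³ + 10, so a solution requires the RHS to be a perfect cube.
Strategy: iterate y from -50 to 50, compute RHS = 13·y³ + 10, and check whether it is a (positive or negative) perfect cube.
Check small values of y:
  y = 0: RHS = 10 is not a perfect cube.
  y = 1: RHS = 23 is not a perfect cube.
  y = -1: RHS = -3 is not a perfect cube.
  y = 2: RHS = 114 is not a perfect cube.
  y = -2: RHS = -94 is not a perfect cube.
  y = 3: RHS = 361 is not a perfect cube.
  y = -3: RHS = -341 is not a perfect cube.
Continuing the search up to |y| = 50 finds no solutions either.
No (x, y) in the scanned range satisfies the equation.

No integer solutions with |y| ≤ 50.


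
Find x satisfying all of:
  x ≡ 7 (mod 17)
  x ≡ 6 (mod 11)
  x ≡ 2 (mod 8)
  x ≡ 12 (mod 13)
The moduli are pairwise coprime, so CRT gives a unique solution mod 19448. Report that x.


Product of moduli M = 17 · 11 · 8 · 13 = 19448.
Merge one congruence at a time:
  Start: x ≡ 7 (mod 17).
  Combine with x ≡ 6 (mod 11); new modulus lcm = 187.
    Write x = 7 + 17·t and substitute into x ≡ 6 (mod 11): 17·t ≡ 6 − 7 = -1 (mod 11).
    Reduce coefficients mod 11: 6·t ≡ 10 (mod 11).
    The inverse of 6 mod 11 is 2 (since 6·2 = 12 = 1·11 + 1), so t ≡ 2·10 = 20 ≡ 9 (mod 11).
    Then x = 7 + 17·9 = 160, valid modulo lcm(17, 11) = 187: x ≡ 160 (mod 187).
  Combine with x ≡ 2 (mod 8); new modulus lcm = 1496.
    Write x = 160 + 187·t and substitute into x ≡ 2 (mod 8): 187·t ≡ 2 − 160 = -158 (mod 8).
    Reduce coefficients mod 8: 3·t ≡ 2 (mod 8).
    The inverse of 3 mod 8 is 3 (since 3·3 = 9 = 1·8 + 1), so t ≡ 3·2 = 6 ≡ 6 (mod 8).
    Then x = 160 + 187·6 = 1282, valid modulo lcm(187, 8) = 1496: x ≡ 1282 (mod 1496).
  Combine with x ≡ 12 (mod 13); new modulus lcm = 19448.
    Write x = 1282 + 1496·t and substitute into x ≡ 12 (mod 13): 1496·t ≡ 12 − 1282 = -1270 (mod 13).
    Reduce coefficients mod 13: 1·t ≡ 4 (mod 13).
    So t ≡ 4 (mod 13).
    Then x = 1282 + 1496·4 = 7266, valid modulo lcm(1496, 13) = 19448: x ≡ 7266 (mod 19448).
Verify against each original: 7266 mod 17 = 7, 7266 mod 11 = 6, 7266 mod 8 = 2, 7266 mod 13 = 12.

x ≡ 7266 (mod 19448).


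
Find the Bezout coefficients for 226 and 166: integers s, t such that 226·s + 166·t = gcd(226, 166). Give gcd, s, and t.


Euclidean algorithm on (226, 166) — divide until remainder is 0:
  226 = 1 · 166 + 60
  166 = 2 · 60 + 46
  60 = 1 · 46 + 14
  46 = 3 · 14 + 4
  14 = 3 · 4 + 2
  4 = 2 · 2 + 0
gcd(226, 166) = 2.
Track Bezout coefficients alongside the remainders: start with r₀ = 226 = a·1 + b·0 (s = 1, t = 0) and r₁ = 166 = a·0 + b·1 (s = 0, t = 1); each new remainder r_{k+1} = r_{k-1} − q_k·r_k inherits s_{k+1} = s_{k-1} − q_k·s_k, t_{k+1} = t_{k-1} − q_k·t_k, so r_k = a·s_k + b·t_k at every step:
  q = 1: r = 60, s = 1 − 1·0 = 1, t = 0 − 1·1 = -1  (check: 226·1 + 166·(-1) = 60)
  q = 2: r = 46, s = 0 − 2·1 = -2, t = 1 − 2·(-1) = 3  (check: 226·(-2) + 166·3 = 46)
  q = 1: r = 14, s = 1 − 1·(-2) = 3, t = -1 − 1·3 = -4  (check: 226·3 + 166·(-4) = 14)
  q = 3: r = 4, s = -2 − 3·3 = -11, t = 3 − 3·(-4) = 15  (check: 226·(-11) + 166·15 = 4)
  q = 3: r = 2, s = 3 − 3·(-11) = 36, t = -4 − 3·15 = -49  (check: 226·36 + 166·(-49) = 2)
The row with r = 2 (the gcd) gives the Bezout coefficients s = 36, t = -49.
Result: 226 · (36) + 166 · (-49) = 2.

gcd(226, 166) = 2; s = 36, t = -49 (check: 226·36 + 166·(-49) = 2).


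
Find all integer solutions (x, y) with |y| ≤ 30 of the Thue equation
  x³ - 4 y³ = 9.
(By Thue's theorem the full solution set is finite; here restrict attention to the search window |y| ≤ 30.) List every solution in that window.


The equation is x³ - 4y³ = 9. For fixed y, x³ = 4·y³ + 9, so a solution requires the RHS to be a perfect cube.
Strategy: iterate y from -30 to 30, compute RHS = 4·y³ + 9, and check whether it is a (positive or negative) perfect cube.
Check small values of y:
  y = 0: RHS = 9 is not a perfect cube.
  y = 1: RHS = 13 is not a perfect cube.
  y = -1: RHS = 5 is not a perfect cube.
  y = 2: RHS = 41 is not a perfect cube.
  y = -2: RHS = -23 is not a perfect cube.
  y = 3: RHS = 117 is not a perfect cube.
  y = -3: RHS = -99 is not a perfect cube.
Continuing the search up to |y| = 30 finds no solutions either.
No (x, y) in the scanned range satisfies the equation.

No integer solutions with |y| ≤ 30.


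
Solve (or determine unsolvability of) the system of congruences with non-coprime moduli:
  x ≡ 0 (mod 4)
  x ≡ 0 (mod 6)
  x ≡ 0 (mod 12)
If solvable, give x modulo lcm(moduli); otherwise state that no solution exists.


Moduli 4, 6, 12 are not pairwise coprime, so CRT works modulo lcm(m_i) when all pairwise compatibility conditions hold.
Pairwise compatibility: gcd(m_i, m_j) must divide a_i - a_j for every pair.
Merge one congruence at a time:
  Start: x ≡ 0 (mod 4).
  Combine with x ≡ 0 (mod 6): gcd(4, 6) = 2; 0 - 0 = 0, which IS divisible by 2, so compatible.
    Write x = 0 + 4·t and substitute into x ≡ 0 (mod 6): 4·t ≡ 0 − 0 = 0 (mod 6).
    Divide the congruence (and modulus) by g = 2: 2·t ≡ 0 (mod 3).
    The inverse of 2 mod 3 is 2 (since 2·2 = 4 = 1·3 + 1), so t ≡ 2·0 = 0 ≡ 0 (mod 3).
    Then x = 0 + 4·0 = 0, valid modulo lcm(4, 6) = 12: x ≡ 0 (mod 12).
  Combine with x ≡ 0 (mod 12): gcd(12, 12) = 12; 0 - 0 = 0, which IS divisible by 12, so compatible.
    Write x = 0 + 12·t and substitute into x ≡ 0 (mod 12): 12·t ≡ 0 − 0 = 0 (mod 12).
    Divide the congruence (and modulus) by g = 12: 1·t ≡ 0 (mod 1).
    Modulo 1 every t works; take t = 0.
    Then x = 0 + 12·0 = 0, valid modulo lcm(12, 12) = 12: x ≡ 0 (mod 12).
Verify: 0 mod 4 = 0, 0 mod 6 = 0, 0 mod 12 = 0.

x ≡ 0 (mod 12).


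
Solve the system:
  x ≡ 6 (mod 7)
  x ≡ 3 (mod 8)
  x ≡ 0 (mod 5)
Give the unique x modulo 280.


Moduli 7, 8, 5 are pairwise coprime; by CRT there is a unique solution modulo M = 7 · 8 · 5 = 280.
Solve pairwise, accumulating the modulus:
  Start with x ≡ 6 (mod 7).
  Combine with x ≡ 3 (mod 8): since gcd(7, 8) = 1, we get a unique residue mod 56.
    Write x = 6 + 7·t and substitute into x ≡ 3 (mod 8): 7·t ≡ 3 − 6 = -3 (mod 8).
    Reduce coefficients mod 8: 7·t ≡ 5 (mod 8).
    The inverse of 7 mod 8 is 7 (since 7·7 = 49 = 6·8 + 1), so t ≡ 7·5 = 35 ≡ 3 (mod 8).
    Then x = 6 + 7·3 = 27, valid modulo lcm(7, 8) = 56: x ≡ 27 (mod 56).
  Combine with x ≡ 0 (mod 5): since gcd(56, 5) = 1, we get a unique residue mod 280.
    Write x = 27 + 56·t and substitute into x ≡ 0 (mod 5): 56·t ≡ 0 − 27 = -27 (mod 5).
    Reduce coefficients mod 5: 1·t ≡ 3 (mod 5).
    So t ≡ 3 (mod 5).
    Then x = 27 + 56·3 = 195, valid modulo lcm(56, 5) = 280: x ≡ 195 (mod 280).
Verify: 195 mod 7 = 6 ✓, 195 mod 8 = 3 ✓, 195 mod 5 = 0 ✓.

x ≡ 195 (mod 280).


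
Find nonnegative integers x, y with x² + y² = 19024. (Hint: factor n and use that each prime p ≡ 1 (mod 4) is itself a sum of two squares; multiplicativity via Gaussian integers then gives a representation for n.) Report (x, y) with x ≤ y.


Step 1: Factor n = 19024 = 2^4 · 29 · 41.
Step 2: Check the mod-4 condition on each prime factor: 2 = 2 (special); 29 ≡ 1 (mod 4), exponent 1; 41 ≡ 1 (mod 4), exponent 1.
All primes ≡ 3 (mod 4) appear to even exponent (or don't appear), so by the two-squares theorem n IS expressible as a sum of two squares.
Step 3: Build a representation. Group n = k² · m with k = 4 and m = 29 · 41 = 1189 (a product of primes ≡ 1 (mod 4)); a representation of m scales to one of n via (k·x)² + (k·y)² = k²(x² + y²). Each prime p ≡ 1 (mod 4) is itself a sum of two squares; find a² by testing p − a² for a perfect square:
  29: 29 − 1² = 28, 29 − 2² = 25 = 5² ⇒ 29 = 2² + 5².
  41: 41 − 1² = 40, 41 − 2² = 37, 41 − 3² = 32, 41 − 4² = 25 = 5² ⇒ 41 = 4² + 5².
  Combine using the Brahmagupta–Fibonacci identity (a² + b²)(c² + d²) = (ac − bd)² + (ad + bc)² = (ac + bd)² + (ad − bc)²:
  29 · 41 = 1189: from (2² + 5²)(4² + 5²), take (2·4 − 5·5, 2·5 + 5·4) = (8 − 25, 10 + 20) = (-17, 30); dropping signs (only squares matter) gives (17, 30); check 17² + 30² = 289 + 900 = 1189 ✓.
  Scale by k = 4: (4·17, 4·30) = (68, 120).
Step 4: Order so x ≤ y and verify: 68² + 120² = 4624 + 14400 = 19024 = n. ✓

n = 19024 = 68² + 120² (one valid representation with x ≤ y).


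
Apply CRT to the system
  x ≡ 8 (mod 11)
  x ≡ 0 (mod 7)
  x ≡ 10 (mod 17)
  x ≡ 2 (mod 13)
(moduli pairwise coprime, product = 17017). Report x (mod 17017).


Product of moduli M = 11 · 7 · 17 · 13 = 17017.
Merge one congruence at a time:
  Start: x ≡ 8 (mod 11).
  Combine with x ≡ 0 (mod 7); new modulus lcm = 77.
    Write x = 8 + 11·t and substitute into x ≡ 0 (mod 7): 11·t ≡ 0 − 8 = -8 (mod 7).
    Reduce coefficients mod 7: 4·t ≡ 6 (mod 7).
    The inverse of 4 mod 7 is 2 (since 4·2 = 8 = 1·7 + 1), so t ≡ 2·6 = 12 ≡ 5 (mod 7).
    Then x = 8 + 11·5 = 63, valid modulo lcm(11, 7) = 77: x ≡ 63 (mod 77).
  Combine with x ≡ 10 (mod 17); new modulus lcm = 1309.
    Write x = 63 + 77·t and substitute into x ≡ 10 (mod 17): 77·t ≡ 10 − 63 = -53 (mod 17).
    Reduce coefficients mod 17: 9·t ≡ 15 (mod 17).
    The inverse of 9 mod 17 is 2 (since 9·2 = 18 = 1·17 + 1), so t ≡ 2·15 = 30 ≡ 13 (mod 17).
    Then x = 63 + 77·13 = 1064, valid modulo lcm(77, 17) = 1309: x ≡ 1064 (mod 1309).
  Combine with x ≡ 2 (mod 13); new modulus lcm = 17017.
    Write x = 1064 + 1309·t and substitute into x ≡ 2 (mod 13): 1309·t ≡ 2 − 1064 = -1062 (mod 13).
    Reduce coefficients mod 13: 9·t ≡ 4 (mod 13).
    The inverse of 9 mod 13 is 3 (since 9·3 = 27 = 2·13 + 1), so t ≡ 3·4 = 12 ≡ 12 (mod 13).
    Then x = 1064 + 1309·12 = 16772, valid modulo lcm(1309, 13) = 17017: x ≡ 16772 (mod 17017).
Verify against each original: 16772 mod 11 = 8, 16772 mod 7 = 0, 16772 mod 17 = 10, 16772 mod 13 = 2.

x ≡ 16772 (mod 17017).


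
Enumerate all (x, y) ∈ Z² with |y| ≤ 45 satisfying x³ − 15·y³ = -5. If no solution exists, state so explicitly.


The equation is x³ - 15y³ = -5. For fixed y, x³ = 15·y³ − 5, so a solution requires the RHS to be a perfect cube.
Strategy: iterate y from -45 to 45, compute RHS = 15·y³ − 5, and check whether it is a (positive or negative) perfect cube.
Check small values of y:
  y = 0: RHS = -5 is not a perfect cube.
  y = 1: RHS = 10 is not a perfect cube.
  y = -1: RHS = -20 is not a perfect cube.
  y = 2: RHS = 115 is not a perfect cube.
  y = -2: RHS = -125 = (-5)³ ⇒ x = -5 works.
  y = 3: RHS = 400 is not a perfect cube.
  y = -3: RHS = -410 is not a perfect cube.
Continuing the search up to |y| = 45 finds no further solutions beyond those listed.
Collected solutions: (-5, -2).

Solutions (with |y| ≤ 45): (-5, -2).


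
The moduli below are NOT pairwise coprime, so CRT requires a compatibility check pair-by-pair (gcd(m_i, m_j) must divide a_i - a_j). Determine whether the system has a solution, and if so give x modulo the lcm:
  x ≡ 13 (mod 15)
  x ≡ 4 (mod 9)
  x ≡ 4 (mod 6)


Moduli 15, 9, 6 are not pairwise coprime, so CRT works modulo lcm(m_i) when all pairwise compatibility conditions hold.
Pairwise compatibility: gcd(m_i, m_j) must divide a_i - a_j for every pair.
Merge one congruence at a time:
  Start: x ≡ 13 (mod 15).
  Combine with x ≡ 4 (mod 9): gcd(15, 9) = 3; 4 - 13 = -9, which IS divisible by 3, so compatible.
    Write x = 13 + 15·t and substitute into x ≡ 4 (mod 9): 15·t ≡ 4 − 13 = -9 (mod 9).
    Divide the congruence (and modulus) by g = 3: 5·t ≡ -3 (mod 3).
    Reduce coefficients mod 3: 2·t ≡ 0 (mod 3).
    The inverse of 2 mod 3 is 2 (since 2·2 = 4 = 1·3 + 1), so t ≡ 2·0 = 0 ≡ 0 (mod 3).
    Then x = 13 + 15·0 = 13, valid modulo lcm(15, 9) = 45: x ≡ 13 (mod 45).
  Combine with x ≡ 4 (mod 6): gcd(45, 6) = 3; 4 - 13 = -9, which IS divisible by 3, so compatible.
    Write x = 13 + 45·t and substitute into x ≡ 4 (mod 6): 45·t ≡ 4 − 13 = -9 (mod 6).
    Divide the congruence (and modulus) by g = 3: 15·t ≡ -3 (mod 2).
    Reduce coefficients mod 2: 1·t ≡ 1 (mod 2).
    So t ≡ 1 (mod 2).
    Then x = 13 + 45·1 = 58, valid modulo lcm(45, 6) = 90: x ≡ 58 (mod 90).
Verify: 58 mod 15 = 13, 58 mod 9 = 4, 58 mod 6 = 4.

x ≡ 58 (mod 90).


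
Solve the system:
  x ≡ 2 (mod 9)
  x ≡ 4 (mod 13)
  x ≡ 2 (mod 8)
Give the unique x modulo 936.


Moduli 9, 13, 8 are pairwise coprime; by CRT there is a unique solution modulo M = 9 · 13 · 8 = 936.
Solve pairwise, accumulating the modulus:
  Start with x ≡ 2 (mod 9).
  Combine with x ≡ 4 (mod 13): since gcd(9, 13) = 1, we get a unique residue mod 117.
    Write x = 2 + 9·t and substitute into x ≡ 4 (mod 13): 9·t ≡ 4 − 2 = 2 (mod 13).
    The inverse of 9 mod 13 is 3 (since 9·3 = 27 = 2·13 + 1), so t ≡ 3·2 = 6 ≡ 6 (mod 13).
    Then x = 2 + 9·6 = 56, valid modulo lcm(9, 13) = 117: x ≡ 56 (mod 117).
  Combine with x ≡ 2 (mod 8): since gcd(117, 8) = 1, we get a unique residue mod 936.
    Write x = 56 + 117·t and substitute into x ≡ 2 (mod 8): 117·t ≡ 2 − 56 = -54 (mod 8).
    Reduce coefficients mod 8: 5·t ≡ 2 (mod 8).
    The inverse of 5 mod 8 is 5 (since 5·5 = 25 = 3·8 + 1), so t ≡ 5·2 = 10 ≡ 2 (mod 8).
    Then x = 56 + 117·2 = 290, valid modulo lcm(117, 8) = 936: x ≡ 290 (mod 936).
Verify: 290 mod 9 = 2 ✓, 290 mod 13 = 4 ✓, 290 mod 8 = 2 ✓.

x ≡ 290 (mod 936).


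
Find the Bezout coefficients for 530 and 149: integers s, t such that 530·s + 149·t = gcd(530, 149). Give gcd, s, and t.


Euclidean algorithm on (530, 149) — divide until remainder is 0:
  530 = 3 · 149 + 83
  149 = 1 · 83 + 66
  83 = 1 · 66 + 17
  66 = 3 · 17 + 15
  17 = 1 · 15 + 2
  15 = 7 · 2 + 1
  2 = 2 · 1 + 0
gcd(530, 149) = 1.
Track Bezout coefficients alongside the remainders: start with r₀ = 530 = a·1 + b·0 (s = 1, t = 0) and r₁ = 149 = a·0 + b·1 (s = 0, t = 1); each new remainder r_{k+1} = r_{k-1} − q_k·r_k inherits s_{k+1} = s_{k-1} − q_k·s_k, t_{k+1} = t_{k-1} − q_k·t_k, so r_k = a·s_k + b·t_k at every step:
  q = 3: r = 83, s = 1 − 3·0 = 1, t = 0 − 3·1 = -3  (check: 530·1 + 149·(-3) = 83)
  q = 1: r = 66, s = 0 − 1·1 = -1, t = 1 − 1·(-3) = 4  (check: 530·(-1) + 149·4 = 66)
  q = 1: r = 17, s = 1 − 1·(-1) = 2, t = -3 − 1·4 = -7  (check: 530·2 + 149·(-7) = 17)
  q = 3: r = 15, s = -1 − 3·2 = -7, t = 4 − 3·(-7) = 25  (check: 530·(-7) + 149·25 = 15)
  q = 1: r = 2, s = 2 − 1·(-7) = 9, t = -7 − 1·25 = -32  (check: 530·9 + 149·(-32) = 2)
  q = 7: r = 1, s = -7 − 7·9 = -70, t = 25 − 7·(-32) = 249  (check: 530·(-70) + 149·249 = 1)
The row with r = 1 (the gcd) gives the Bezout coefficients s = -70, t = 249.
Result: 530 · (-70) + 149 · (249) = 1.

gcd(530, 149) = 1; s = -70, t = 249 (check: 530·(-70) + 149·249 = 1).


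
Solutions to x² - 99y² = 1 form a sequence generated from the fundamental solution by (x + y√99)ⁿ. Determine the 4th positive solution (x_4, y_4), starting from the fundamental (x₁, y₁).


Step 1: Find the fundamental solution (x₁, y₁) of x² - 99y² = 1.
  Expand √99 as a continued fraction. a₀ = ⌊√99⌋ = 9; iterate m_{k+1} = d_k·a_k − m_k, d_{k+1} = (99 − m_{k+1}²)/d_k, a_{k+1} = ⌊(a₀ + m_{k+1})/d_{k+1}⌋ (starting m₀ = 0, d₀ = 1), with convergents p_k = a_k·p_{k-1} + p_{k-2}, q_k = a_k·q_{k-1} + q_{k-2} (p₋₁ = 1, q₋₁ = 0):
  k = 0: a₀ = 9; p₀/q₀ = 9/1; p₀² − 99·q₀² = 81 − 99 = -18.
  k = 1: m = 9, d = 18, a = ⌊(9 + 9)/18⌋ = 1; p/q = (1·9 + 1)/(1·1 + 0) = 10/1; p² − 99·q² = 100 − 99 = 1.
  The first convergent with p² − 99·q² = 1 gives the fundamental solution (x₁, y₁) = (10, 1).
Step 2: Apply the recurrence (x_{n+1}, y_{n+1}) = (x₁x_n + 99y₁y_n, x₁y_n + y₁x_n) repeatedly.
  From (x_1, y_1) = (10, 1): x_2 = 10·10 + 99·1·1 = 199; y_2 = 10·1 + 1·10 = 20.
  From (x_2, y_2) = (199, 20): x_3 = 10·199 + 99·1·20 = 3970; y_3 = 10·20 + 1·199 = 399.
  From (x_3, y_3) = (3970, 399): x_4 = 10·3970 + 99·1·399 = 79201; y_4 = 10·399 + 1·3970 = 7960.
Step 3: Verify x_4² - 99·y_4² = 6272798401 - 6272798400 = 1 (should be 1). ✓

(x_1, y_1) = (10, 1); (x_4, y_4) = (79201, 7960).
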